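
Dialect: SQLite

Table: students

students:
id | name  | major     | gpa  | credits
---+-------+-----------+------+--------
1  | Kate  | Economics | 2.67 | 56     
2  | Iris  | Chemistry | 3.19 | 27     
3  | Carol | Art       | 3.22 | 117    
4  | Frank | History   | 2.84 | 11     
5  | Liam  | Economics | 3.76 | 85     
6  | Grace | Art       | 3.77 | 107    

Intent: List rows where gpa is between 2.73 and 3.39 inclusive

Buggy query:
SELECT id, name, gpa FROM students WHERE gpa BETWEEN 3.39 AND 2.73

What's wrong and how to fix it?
Bug: The bounds are reversed; BETWEEN a AND b requires a <= b to match anything

Fix: Write BETWEEN 2.73 AND 3.39

Corrected query:
SELECT id, name, gpa FROM students WHERE gpa BETWEEN 2.73 AND 3.39

Result:
id | name  | gpa 
---+-------+-----
2  | Iris  | 3.19
3  | Carol | 3.22
4  | Frank | 2.84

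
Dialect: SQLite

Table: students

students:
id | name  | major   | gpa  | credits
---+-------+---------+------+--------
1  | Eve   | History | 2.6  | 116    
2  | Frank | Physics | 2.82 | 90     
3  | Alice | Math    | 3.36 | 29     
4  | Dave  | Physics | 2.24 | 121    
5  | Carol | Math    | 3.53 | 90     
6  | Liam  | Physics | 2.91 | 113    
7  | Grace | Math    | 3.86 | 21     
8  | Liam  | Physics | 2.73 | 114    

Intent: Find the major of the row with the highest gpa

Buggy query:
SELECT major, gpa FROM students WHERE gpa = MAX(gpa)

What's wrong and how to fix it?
Bug: MAX(gpa) is an aggregate and cannot be used directly in WHERE

Fix: Use a subquery: WHERE gpa = (SELECT MAX(gpa) FROM students)

Corrected query:
SELECT major, gpa FROM students WHERE gpa = (SELECT MAX(gpa) FROM students)

Result:
major | gpa 
------+-----
Math  | 3.86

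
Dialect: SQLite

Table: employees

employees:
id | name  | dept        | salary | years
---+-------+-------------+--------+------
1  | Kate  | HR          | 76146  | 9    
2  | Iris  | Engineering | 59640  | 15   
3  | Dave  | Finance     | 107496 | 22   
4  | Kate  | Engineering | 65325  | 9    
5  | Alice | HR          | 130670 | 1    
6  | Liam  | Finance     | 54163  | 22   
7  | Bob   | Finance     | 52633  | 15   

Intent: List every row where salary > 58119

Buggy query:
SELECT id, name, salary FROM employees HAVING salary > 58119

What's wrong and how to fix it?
Bug: HAVING filters the output of aggregation, but this query has no GROUP BY and no aggregate functions, so SQLite rejects it (HAVING clause on a non-aggregate query); the condition here is per row

Fix: Replace HAVING with WHERE since the condition applies to individual rows

Corrected query:
SELECT id, name, salary FROM employees WHERE salary > 58119

Result:
id | name  | salary
---+-------+-------
1  | Kate  | 76146 
2  | Iris  | 59640 
3  | Dave  | 107496
4  | Kate  | 65325 
5  | Alice | 130670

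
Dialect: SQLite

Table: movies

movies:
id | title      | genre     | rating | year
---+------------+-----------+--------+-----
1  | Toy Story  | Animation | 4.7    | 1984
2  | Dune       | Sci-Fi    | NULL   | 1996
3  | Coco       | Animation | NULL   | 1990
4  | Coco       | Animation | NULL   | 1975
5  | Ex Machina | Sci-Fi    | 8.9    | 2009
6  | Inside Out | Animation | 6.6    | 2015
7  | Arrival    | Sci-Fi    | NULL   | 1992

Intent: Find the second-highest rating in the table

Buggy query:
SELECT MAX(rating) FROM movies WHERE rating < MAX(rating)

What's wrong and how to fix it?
Bug: The inner MAX is an aggregate inside WHERE, which is not allowed

Fix: Put the inner MAX in a scalar subquery

Corrected query:
SELECT MAX(rating) FROM movies WHERE rating < (SELECT MAX(rating) FROM movies)

Result:
MAX(rating)
-----------
6.6        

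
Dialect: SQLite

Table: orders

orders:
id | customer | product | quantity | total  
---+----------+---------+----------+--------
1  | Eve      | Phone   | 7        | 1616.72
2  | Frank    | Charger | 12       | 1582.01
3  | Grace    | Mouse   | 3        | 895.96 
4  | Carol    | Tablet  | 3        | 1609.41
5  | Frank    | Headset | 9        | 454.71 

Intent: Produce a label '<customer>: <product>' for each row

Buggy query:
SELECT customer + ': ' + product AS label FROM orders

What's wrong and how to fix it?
Bug: '+' is numeric addition; on text columns SQLite converts them to 0 instead of concatenating

Fix: Replace + with || to concatenate text

Corrected query:
SELECT customer || ': ' || product AS label FROM orders

Result:
label         
--------------
Eve: Phone    
Frank: Charger
Grace: Mouse  
Carol: Tablet 
Frank: Headset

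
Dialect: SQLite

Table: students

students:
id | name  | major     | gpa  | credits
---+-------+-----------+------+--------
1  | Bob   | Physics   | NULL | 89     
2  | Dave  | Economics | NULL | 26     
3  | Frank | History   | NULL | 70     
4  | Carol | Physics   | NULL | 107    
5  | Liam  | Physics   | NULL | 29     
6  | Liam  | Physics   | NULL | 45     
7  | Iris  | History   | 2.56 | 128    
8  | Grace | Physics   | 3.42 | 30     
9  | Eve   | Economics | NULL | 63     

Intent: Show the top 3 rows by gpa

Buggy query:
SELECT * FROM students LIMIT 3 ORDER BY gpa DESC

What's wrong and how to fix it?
Bug: ORDER BY cannot follow LIMIT; LIMIT is the final clause

Fix: Sort with ORDER BY, then apply LIMIT

Corrected query:
SELECT * FROM students ORDER BY gpa DESC LIMIT 3

Result:
id | name  | major   | gpa  | credits
---+-------+---------+------+--------
8  | Grace | Physics | 3.42 | 30     
7  | Iris  | History | 2.56 | 128    
1  | Bob   | Physics | NULL | 89     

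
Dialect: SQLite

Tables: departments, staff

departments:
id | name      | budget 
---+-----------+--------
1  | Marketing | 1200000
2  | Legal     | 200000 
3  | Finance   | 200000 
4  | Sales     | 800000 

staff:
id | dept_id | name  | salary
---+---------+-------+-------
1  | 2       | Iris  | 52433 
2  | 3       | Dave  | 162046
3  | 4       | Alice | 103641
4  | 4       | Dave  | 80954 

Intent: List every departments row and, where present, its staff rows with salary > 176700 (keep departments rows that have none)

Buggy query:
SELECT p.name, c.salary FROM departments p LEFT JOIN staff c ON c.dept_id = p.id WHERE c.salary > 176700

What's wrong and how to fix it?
Bug: A WHERE condition on the right-hand table after LEFT JOIN drops unmatched parents

Fix: Move the right-table condition into the ON clause so unmatched parents are kept

Corrected query:
SELECT p.name, c.salary FROM departments p LEFT JOIN staff c ON c.dept_id = p.id AND c.salary > 176700

Result:
name      | salary
----------+-------
Marketing | NULL  
Legal     | NULL  
Finance   | NULL  
Sales     | NULL  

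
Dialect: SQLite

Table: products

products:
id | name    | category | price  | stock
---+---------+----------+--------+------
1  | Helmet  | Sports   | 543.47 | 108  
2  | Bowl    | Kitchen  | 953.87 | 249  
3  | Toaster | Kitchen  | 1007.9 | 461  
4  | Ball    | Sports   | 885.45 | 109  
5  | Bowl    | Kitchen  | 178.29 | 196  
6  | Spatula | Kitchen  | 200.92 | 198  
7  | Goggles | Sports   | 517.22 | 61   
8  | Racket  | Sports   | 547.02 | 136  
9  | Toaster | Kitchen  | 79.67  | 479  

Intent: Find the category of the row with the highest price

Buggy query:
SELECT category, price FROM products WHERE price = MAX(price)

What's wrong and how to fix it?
Bug: WHERE is evaluated per row; an aggregate over the whole table isn't defined there

Fix: Wrap MAX in a scalar subquery so WHERE compares against a single value

Corrected query:
SELECT category, price FROM products WHERE price = (SELECT MAX(price) FROM products)

Result:
category | price 
---------+-------
Kitchen  | 1007.9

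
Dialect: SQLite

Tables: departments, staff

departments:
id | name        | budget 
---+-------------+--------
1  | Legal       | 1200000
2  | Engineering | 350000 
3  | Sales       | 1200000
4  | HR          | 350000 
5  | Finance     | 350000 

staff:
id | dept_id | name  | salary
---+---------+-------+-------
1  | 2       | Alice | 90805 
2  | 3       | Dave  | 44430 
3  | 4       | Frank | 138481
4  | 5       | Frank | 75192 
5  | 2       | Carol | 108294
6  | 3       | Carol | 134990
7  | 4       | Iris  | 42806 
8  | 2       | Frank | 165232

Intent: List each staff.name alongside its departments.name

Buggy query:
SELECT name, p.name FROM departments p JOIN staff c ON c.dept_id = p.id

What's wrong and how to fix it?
Bug: 'name' exists in both joined tables, so the database can't tell which one is meant

Fix: Prefix ambiguous columns with the table alias

Corrected query:
SELECT c.name, p.name FROM departments p JOIN staff c ON c.dept_id = p.id

Result:
name  | name       
------+------------
Alice | Engineering
Dave  | Sales      
Frank | HR         
Frank | Finance    
Carol | Engineering
Carol | Sales      
Iris  | HR         
Frank | Engineering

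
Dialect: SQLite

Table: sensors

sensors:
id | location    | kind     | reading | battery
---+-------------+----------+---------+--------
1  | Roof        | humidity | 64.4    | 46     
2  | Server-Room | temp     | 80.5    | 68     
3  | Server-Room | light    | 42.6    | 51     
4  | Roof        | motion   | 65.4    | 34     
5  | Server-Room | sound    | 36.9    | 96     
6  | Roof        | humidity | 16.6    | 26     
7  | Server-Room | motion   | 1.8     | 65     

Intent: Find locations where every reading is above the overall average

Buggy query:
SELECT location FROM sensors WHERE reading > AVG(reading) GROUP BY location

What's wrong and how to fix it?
Bug: AVG() is an aggregate; it can't sit directly in WHERE

Fix: Use a subquery for AVG and a HAVING MIN(...) filter so the condition holds for every row in the group

Corrected query:
SELECT location FROM sensors GROUP BY location HAVING MIN(reading) > (SELECT AVG(reading) FROM sensors)

Result:
(no rows)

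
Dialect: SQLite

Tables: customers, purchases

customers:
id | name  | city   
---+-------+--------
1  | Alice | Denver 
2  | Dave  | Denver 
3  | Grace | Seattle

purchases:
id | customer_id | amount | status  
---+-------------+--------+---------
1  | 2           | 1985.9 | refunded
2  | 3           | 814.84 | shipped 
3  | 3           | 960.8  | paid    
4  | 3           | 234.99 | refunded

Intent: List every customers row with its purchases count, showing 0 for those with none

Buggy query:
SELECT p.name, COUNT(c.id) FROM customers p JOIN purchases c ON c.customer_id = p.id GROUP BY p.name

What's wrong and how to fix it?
Bug: INNER JOIN drops customers rows that have no matching purchases rows

Fix: Switch to LEFT JOIN to retain unmatched parent rows

Corrected query:
SELECT p.name, COUNT(c.id) FROM customers p LEFT JOIN purchases c ON c.customer_id = p.id GROUP BY p.name

Result:
name  | COUNT(c.id)
------+------------
Alice | 0          
Dave  | 1          
Grace | 3          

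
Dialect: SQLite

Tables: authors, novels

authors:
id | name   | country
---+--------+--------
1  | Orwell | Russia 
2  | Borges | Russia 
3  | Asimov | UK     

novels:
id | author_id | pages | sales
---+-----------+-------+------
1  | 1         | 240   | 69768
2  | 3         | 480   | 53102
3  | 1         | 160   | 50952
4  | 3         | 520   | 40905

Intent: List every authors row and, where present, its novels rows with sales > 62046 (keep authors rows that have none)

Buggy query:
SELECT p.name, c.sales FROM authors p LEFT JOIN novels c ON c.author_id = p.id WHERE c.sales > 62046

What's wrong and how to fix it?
Bug: A WHERE condition on the right-hand table after LEFT JOIN drops unmatched parents

Fix: Move the right-table condition into the ON clause so unmatched parents are kept

Corrected query:
SELECT p.name, c.sales FROM authors p LEFT JOIN novels c ON c.author_id = p.id AND c.sales > 62046

Result:
name   | sales
-------+------
Orwell | 69768
Borges | NULL 
Asimov | NULL 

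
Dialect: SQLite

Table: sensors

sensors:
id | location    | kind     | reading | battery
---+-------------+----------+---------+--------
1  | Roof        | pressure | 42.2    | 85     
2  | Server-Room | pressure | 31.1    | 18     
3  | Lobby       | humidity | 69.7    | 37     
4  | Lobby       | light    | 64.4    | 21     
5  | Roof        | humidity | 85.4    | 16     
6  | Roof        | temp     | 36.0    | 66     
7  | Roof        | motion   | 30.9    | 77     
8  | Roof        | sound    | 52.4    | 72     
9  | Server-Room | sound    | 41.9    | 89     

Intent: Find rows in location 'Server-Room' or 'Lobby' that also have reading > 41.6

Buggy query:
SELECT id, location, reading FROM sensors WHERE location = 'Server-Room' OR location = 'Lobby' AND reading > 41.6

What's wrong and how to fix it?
Bug: AND binds tighter than OR, so this parses as location = 'Server-Room' OR (location = 'Lobby' AND reading > 41.6)

Fix: Group the OR with parentheses (or use IN), then AND the threshold

Corrected query:
SELECT id, location, reading FROM sensors WHERE (location = 'Server-Room' OR location = 'Lobby') AND reading > 41.6

Result:
id | location    | reading
---+-------------+--------
3  | Lobby       | 69.7   
4  | Lobby       | 64.4   
9  | Server-Room | 41.9   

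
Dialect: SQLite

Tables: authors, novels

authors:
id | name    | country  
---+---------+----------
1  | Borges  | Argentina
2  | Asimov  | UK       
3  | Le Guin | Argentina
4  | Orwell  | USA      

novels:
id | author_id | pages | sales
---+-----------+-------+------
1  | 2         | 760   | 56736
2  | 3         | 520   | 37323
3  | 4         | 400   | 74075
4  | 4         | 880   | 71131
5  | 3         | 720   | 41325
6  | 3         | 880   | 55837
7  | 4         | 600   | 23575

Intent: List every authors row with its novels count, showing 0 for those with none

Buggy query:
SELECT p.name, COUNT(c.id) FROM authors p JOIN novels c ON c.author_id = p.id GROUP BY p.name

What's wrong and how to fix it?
Bug: An inner join excludes parents with zero children

Fix: Use LEFT JOIN so parents without children still appear (COUNT(c.id) gives 0)

Corrected query:
SELECT p.name, COUNT(c.id) FROM authors p LEFT JOIN novels c ON c.author_id = p.id GROUP BY p.name

Result:
name    | COUNT(c.id)
--------+------------
Asimov  | 1          
Borges  | 0          
Le Guin | 3          
Orwell  | 3          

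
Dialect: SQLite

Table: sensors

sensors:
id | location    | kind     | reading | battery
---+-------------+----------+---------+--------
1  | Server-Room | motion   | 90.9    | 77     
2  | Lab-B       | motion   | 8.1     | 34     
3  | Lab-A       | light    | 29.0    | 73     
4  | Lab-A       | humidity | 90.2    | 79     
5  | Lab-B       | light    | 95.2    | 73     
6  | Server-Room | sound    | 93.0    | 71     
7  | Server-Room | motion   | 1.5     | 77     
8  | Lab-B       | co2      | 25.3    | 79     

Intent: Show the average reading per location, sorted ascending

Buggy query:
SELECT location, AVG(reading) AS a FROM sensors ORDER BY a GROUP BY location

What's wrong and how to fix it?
Bug: ORDER BY appears before GROUP BY; SQL clause order requires GROUP BY first

Fix: Move ORDER BY to the end, after GROUP BY

Corrected query:
SELECT location, AVG(reading) AS a FROM sensors GROUP BY location ORDER BY a

Result:
location    | a        
------------+----------
Lab-B       | 42.866667
Lab-A       | 59.6     
Server-Room | 61.8     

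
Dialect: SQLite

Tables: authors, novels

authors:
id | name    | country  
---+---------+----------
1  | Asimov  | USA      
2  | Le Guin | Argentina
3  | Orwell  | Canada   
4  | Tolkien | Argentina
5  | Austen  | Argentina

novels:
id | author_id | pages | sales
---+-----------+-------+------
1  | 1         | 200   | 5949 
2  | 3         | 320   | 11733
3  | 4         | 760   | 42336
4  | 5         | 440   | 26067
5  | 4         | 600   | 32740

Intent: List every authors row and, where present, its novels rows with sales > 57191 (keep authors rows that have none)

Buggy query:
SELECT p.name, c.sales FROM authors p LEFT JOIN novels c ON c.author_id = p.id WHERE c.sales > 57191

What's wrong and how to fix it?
Bug: Filtering c.sales in WHERE discards the NULL rows produced by LEFT JOIN, turning it into an inner join

Fix: Put 'c.sales > 57191' in the JOIN's ON clause instead of WHERE

Corrected query:
SELECT p.name, c.sales FROM authors p LEFT JOIN novels c ON c.author_id = p.id AND c.sales > 57191

Result:
name    | sales
--------+------
Asimov  | NULL 
Le Guin | NULL 
Orwell  | NULL 
Tolkien | NULL 
Austen  | NULL 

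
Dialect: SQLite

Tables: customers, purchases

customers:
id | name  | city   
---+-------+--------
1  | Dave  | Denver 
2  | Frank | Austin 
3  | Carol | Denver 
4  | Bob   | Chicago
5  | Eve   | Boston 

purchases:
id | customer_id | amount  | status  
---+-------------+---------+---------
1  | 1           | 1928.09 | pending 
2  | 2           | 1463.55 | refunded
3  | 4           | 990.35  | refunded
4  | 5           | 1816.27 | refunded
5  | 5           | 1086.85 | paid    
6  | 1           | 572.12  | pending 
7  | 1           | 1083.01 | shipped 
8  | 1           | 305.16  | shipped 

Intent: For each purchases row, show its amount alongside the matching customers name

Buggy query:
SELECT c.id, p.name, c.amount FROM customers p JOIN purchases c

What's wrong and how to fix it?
Bug: Missing join condition: each purchases row is matched to all customers rows instead of just its own

Fix: Add ON c.customer_id = p.id to the JOIN

Corrected query:
SELECT c.id, p.name, c.amount FROM customers p JOIN purchases c ON c.customer_id = p.id

Result:
id | name  | amount 
---+-------+--------
1  | Dave  | 1928.09
2  | Frank | 1463.55
3  | Bob   | 990.35 
4  | Eve   | 1816.27
5  | Eve   | 1086.85
6  | Dave  | 572.12 
7  | Dave  | 1083.01
8  | Dave  | 305.16 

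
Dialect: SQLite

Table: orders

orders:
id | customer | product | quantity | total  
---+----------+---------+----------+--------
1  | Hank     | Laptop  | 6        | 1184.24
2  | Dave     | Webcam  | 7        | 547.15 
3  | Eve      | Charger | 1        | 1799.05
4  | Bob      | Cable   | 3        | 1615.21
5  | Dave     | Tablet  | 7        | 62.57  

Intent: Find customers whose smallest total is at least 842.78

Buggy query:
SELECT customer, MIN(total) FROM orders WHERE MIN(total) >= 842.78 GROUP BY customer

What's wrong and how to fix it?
Bug: MIN() in WHERE is a misuse of aggregate

Fix: Replace WHERE with HAVING after the GROUP BY

Corrected query:
SELECT customer, MIN(total) FROM orders GROUP BY customer HAVING MIN(total) >= 842.78

Result:
customer | MIN(total)
---------+-----------
Bob      | 1615.21   
Eve      | 1799.05   
Hank     | 1184.24   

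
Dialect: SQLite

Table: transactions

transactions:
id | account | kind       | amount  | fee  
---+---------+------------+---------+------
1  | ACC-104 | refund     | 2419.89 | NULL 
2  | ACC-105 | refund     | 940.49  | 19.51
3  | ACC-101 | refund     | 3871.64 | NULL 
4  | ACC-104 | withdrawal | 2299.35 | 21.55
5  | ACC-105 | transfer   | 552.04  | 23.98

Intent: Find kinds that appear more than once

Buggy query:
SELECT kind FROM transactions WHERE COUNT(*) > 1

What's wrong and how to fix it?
Bug: WHERE can't reference COUNT(*); aggregates are computed after WHERE

Fix: GROUP BY kind, then filter groups with HAVING COUNT(*) > 1

Corrected query:
SELECT kind FROM transactions GROUP BY kind HAVING COUNT(*) > 1

Result:
kind  
------
refund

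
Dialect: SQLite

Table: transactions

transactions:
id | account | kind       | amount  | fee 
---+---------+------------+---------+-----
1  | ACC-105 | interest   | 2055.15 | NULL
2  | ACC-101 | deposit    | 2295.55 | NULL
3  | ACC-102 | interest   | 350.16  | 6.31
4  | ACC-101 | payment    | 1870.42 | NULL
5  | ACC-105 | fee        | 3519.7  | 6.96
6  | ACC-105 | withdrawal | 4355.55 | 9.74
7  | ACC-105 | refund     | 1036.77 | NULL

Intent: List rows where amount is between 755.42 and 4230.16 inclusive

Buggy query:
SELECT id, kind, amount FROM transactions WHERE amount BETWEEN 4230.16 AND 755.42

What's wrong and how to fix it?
Bug: The bounds are reversed; BETWEEN a AND b requires a <= b to match anything

Fix: Write BETWEEN 755.42 AND 4230.16

Corrected query:
SELECT id, kind, amount FROM transactions WHERE amount BETWEEN 755.42 AND 4230.16

Result:
id | kind     | amount 
---+----------+--------
1  | interest | 2055.15
2  | deposit  | 2295.55
4  | payment  | 1870.42
5  | fee      | 3519.7 
7  | refund   | 1036.77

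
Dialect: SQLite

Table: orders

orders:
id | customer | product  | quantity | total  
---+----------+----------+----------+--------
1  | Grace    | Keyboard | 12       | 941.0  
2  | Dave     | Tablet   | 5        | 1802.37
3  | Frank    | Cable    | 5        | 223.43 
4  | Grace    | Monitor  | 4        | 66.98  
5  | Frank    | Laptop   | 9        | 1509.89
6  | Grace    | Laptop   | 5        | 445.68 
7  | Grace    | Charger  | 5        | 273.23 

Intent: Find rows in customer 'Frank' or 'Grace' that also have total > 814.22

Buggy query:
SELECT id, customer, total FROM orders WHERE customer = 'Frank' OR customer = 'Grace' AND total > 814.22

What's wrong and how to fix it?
Bug: AND binds tighter than OR, so this parses as customer = 'Frank' OR (customer = 'Grace' AND total > 814.22)

Fix: Add parentheses around the OR so the AND applies to both alternatives

Corrected query:
SELECT id, customer, total FROM orders WHERE (customer = 'Frank' OR customer = 'Grace') AND total > 814.22

Result:
id | customer | total  
---+----------+--------
1  | Grace    | 941    
5  | Frank    | 1509.89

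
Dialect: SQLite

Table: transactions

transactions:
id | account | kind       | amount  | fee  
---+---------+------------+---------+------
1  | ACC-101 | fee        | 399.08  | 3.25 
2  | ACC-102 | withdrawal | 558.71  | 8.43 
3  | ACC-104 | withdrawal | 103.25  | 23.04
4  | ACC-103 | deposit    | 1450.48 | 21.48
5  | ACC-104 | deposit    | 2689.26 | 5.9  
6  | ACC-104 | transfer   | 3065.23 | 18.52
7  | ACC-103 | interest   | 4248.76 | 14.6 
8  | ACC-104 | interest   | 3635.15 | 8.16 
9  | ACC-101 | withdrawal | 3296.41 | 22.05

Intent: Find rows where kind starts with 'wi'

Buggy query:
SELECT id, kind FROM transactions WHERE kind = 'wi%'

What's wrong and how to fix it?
Bug: '=' compares the literal string including the % character; pattern matching needs LIKE

Fix: Replace '=' with LIKE so 'wi%' is treated as a pattern

Corrected query:
SELECT id, kind FROM transactions WHERE kind LIKE 'wi%'

Result:
id | kind      
---+-----------
2  | withdrawal
3  | withdrawal
9  | withdrawal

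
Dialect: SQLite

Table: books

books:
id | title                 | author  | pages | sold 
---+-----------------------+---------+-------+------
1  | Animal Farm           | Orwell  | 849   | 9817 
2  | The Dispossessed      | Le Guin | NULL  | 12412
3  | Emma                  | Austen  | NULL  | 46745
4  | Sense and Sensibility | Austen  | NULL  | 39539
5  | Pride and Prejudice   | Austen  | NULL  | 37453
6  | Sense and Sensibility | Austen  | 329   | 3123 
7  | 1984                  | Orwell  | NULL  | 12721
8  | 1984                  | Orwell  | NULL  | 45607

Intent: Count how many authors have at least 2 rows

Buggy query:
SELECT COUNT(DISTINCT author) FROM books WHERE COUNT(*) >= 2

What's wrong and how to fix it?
Bug: COUNT(*) cannot appear in WHERE; the per-group count doesn't exist yet

Fix: Use a subquery that GROUPs and filters with HAVING, then count its rows

Corrected query:
SELECT COUNT(*) FROM (SELECT author FROM books GROUP BY author HAVING COUNT(*) >= 2)

Result:
COUNT(*)
--------
2       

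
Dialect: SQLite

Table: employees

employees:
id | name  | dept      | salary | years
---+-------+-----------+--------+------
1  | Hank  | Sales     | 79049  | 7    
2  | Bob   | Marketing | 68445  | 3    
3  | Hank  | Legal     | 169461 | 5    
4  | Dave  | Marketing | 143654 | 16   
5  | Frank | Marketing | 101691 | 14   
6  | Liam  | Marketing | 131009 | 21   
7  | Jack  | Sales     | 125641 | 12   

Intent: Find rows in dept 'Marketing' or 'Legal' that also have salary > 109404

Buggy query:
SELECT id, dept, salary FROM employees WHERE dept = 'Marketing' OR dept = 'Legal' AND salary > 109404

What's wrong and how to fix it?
Bug: Without parentheses, AND is evaluated before OR, so the salary filter only applies to the 'Legal' branch

Fix: Add parentheses around the OR so the AND applies to both alternatives

Corrected query:
SELECT id, dept, salary FROM employees WHERE (dept = 'Marketing' OR dept = 'Legal') AND salary > 109404

Result:
id | dept      | salary
---+-----------+-------
3  | Legal     | 169461
4  | Marketing | 143654
6  | Marketing | 131009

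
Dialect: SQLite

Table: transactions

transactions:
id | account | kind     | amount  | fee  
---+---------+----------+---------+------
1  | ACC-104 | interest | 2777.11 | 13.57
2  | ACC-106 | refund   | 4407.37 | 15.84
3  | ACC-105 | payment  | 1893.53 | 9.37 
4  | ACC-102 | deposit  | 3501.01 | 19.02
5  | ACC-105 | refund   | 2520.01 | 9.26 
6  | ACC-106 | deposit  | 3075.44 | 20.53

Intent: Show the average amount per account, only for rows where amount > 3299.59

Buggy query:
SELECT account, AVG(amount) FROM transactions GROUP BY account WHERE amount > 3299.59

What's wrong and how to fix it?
Bug: Row-level WHERE must come before GROUP BY in the clause order

Fix: Place WHERE between FROM and GROUP BY

Corrected query:
SELECT account, AVG(amount) FROM transactions WHERE amount > 3299.59 GROUP BY account

Result:
account | AVG(amount)
--------+------------
ACC-102 | 3501.01    
ACC-106 | 4407.37    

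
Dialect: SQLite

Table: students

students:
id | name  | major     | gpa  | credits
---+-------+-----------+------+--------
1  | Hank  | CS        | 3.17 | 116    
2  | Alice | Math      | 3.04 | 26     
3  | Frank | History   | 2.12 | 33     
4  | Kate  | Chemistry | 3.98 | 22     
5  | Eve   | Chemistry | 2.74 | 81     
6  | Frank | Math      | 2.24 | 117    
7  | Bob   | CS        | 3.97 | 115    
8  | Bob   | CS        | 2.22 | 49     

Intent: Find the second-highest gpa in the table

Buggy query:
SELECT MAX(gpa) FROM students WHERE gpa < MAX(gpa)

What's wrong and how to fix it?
Bug: MAX(gpa) on the right of the comparison is an aggregate-in-WHERE error

Fix: Put the inner MAX in a scalar subquery

Corrected query:
SELECT MAX(gpa) FROM students WHERE gpa < (SELECT MAX(gpa) FROM students)

Result:
MAX(gpa)
--------
3.97    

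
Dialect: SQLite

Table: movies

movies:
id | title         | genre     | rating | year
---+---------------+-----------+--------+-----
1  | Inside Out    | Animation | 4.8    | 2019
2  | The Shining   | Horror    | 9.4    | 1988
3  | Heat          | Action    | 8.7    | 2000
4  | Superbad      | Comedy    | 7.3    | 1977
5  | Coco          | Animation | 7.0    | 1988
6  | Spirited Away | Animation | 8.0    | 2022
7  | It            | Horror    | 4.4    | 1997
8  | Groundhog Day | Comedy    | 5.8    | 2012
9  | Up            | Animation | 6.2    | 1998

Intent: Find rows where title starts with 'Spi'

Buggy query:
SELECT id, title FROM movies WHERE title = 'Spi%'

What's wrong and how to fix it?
Bug: '=' compares the literal string including the % character; pattern matching needs LIKE

Fix: Use LIKE for wildcard pattern matching

Corrected query:
SELECT id, title FROM movies WHERE title LIKE 'Spi%'

Result:
id | title        
---+--------------
6  | Spirited Away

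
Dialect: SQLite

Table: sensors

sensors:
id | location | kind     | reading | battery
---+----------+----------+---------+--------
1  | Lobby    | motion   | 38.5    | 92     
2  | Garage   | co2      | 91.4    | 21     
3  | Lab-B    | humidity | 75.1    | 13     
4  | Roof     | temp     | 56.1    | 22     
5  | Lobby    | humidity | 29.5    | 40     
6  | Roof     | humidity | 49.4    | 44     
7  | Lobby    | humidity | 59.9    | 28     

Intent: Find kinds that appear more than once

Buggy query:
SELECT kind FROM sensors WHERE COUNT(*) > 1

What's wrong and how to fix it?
Bug: WHERE can't reference COUNT(*); aggregates are computed after WHERE

Fix: Group first, then use HAVING for the count condition

Corrected query:
SELECT kind FROM sensors GROUP BY kind HAVING COUNT(*) > 1

Result:
kind    
--------
humidity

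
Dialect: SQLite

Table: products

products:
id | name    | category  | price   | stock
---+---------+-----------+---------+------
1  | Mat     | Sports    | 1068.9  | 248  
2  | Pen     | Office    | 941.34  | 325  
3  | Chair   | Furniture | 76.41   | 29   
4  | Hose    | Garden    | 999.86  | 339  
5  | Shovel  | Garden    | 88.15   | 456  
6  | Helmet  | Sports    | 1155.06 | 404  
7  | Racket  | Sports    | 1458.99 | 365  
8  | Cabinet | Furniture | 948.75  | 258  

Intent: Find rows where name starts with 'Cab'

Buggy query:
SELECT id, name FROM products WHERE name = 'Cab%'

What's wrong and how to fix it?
Bug: '=' compares the literal string including the % character; pattern matching needs LIKE

Fix: Use LIKE for wildcard pattern matching

Corrected query:
SELECT id, name FROM products WHERE name LIKE 'Cab%'

Result:
id | name   
---+--------
8  | Cabinet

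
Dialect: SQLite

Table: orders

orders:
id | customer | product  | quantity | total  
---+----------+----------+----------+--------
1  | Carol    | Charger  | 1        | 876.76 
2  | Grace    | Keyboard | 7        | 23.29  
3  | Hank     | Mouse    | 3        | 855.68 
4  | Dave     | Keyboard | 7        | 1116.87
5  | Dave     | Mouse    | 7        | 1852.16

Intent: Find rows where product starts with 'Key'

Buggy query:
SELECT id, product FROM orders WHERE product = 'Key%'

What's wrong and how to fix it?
Bug: Wildcards only work with LIKE; '=' treats '%' as a literal character

Fix: Use LIKE for wildcard pattern matching

Corrected query:
SELECT id, product FROM orders WHERE product LIKE 'Key%'

Result:
id | product 
---+---------
2  | Keyboard
4  | Keyboard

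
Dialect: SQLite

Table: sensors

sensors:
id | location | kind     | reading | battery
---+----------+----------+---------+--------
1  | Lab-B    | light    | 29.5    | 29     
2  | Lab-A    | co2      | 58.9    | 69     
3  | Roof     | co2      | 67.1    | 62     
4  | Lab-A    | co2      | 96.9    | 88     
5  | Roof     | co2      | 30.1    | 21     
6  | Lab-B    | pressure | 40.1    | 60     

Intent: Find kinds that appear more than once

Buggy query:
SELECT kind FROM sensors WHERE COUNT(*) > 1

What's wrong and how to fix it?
Bug: COUNT(*) is an aggregate and cannot be used in WHERE

Fix: Group first, then use HAVING for the count condition

Corrected query:
SELECT kind FROM sensors GROUP BY kind HAVING COUNT(*) > 1

Result:
kind
----
co2 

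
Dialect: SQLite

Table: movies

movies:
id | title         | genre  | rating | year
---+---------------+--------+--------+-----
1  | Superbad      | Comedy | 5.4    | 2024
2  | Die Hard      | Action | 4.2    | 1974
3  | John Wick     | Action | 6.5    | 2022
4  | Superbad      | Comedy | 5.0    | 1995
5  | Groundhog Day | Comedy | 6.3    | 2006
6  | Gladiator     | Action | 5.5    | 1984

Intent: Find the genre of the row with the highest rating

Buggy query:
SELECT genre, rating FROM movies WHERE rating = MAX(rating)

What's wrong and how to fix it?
Bug: MAX(rating) is an aggregate and cannot be used directly in WHERE

Fix: Use a subquery: WHERE rating = (SELECT MAX(rating) FROM movies)

Corrected query:
SELECT genre, rating FROM movies WHERE rating = (SELECT MAX(rating) FROM movies)

Result:
genre  | rating
-------+-------
Action | 6.5   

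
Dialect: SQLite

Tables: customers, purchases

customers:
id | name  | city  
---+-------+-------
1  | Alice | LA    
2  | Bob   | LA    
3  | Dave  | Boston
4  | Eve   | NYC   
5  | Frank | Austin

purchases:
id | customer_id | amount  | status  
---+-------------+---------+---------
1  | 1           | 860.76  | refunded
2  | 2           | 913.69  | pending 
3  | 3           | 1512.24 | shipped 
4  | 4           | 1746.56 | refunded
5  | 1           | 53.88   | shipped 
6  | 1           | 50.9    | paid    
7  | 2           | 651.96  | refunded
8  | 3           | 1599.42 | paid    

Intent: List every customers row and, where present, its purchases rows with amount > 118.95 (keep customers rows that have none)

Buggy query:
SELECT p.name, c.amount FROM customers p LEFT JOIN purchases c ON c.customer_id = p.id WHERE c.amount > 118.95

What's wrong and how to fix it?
Bug: A WHERE condition on the right-hand table after LEFT JOIN drops unmatched parents

Fix: Move the right-table condition into the ON clause so unmatched parents are kept

Corrected query:
SELECT p.name, c.amount FROM customers p LEFT JOIN purchases c ON c.customer_id = p.id AND c.amount > 118.95

Result:
name  | amount 
------+--------
Alice | 860.76 
Bob   | 651.96 
Bob   | 913.69 
Dave  | 1512.24
Dave  | 1599.42
Eve   | 1746.56
Frank | NULL   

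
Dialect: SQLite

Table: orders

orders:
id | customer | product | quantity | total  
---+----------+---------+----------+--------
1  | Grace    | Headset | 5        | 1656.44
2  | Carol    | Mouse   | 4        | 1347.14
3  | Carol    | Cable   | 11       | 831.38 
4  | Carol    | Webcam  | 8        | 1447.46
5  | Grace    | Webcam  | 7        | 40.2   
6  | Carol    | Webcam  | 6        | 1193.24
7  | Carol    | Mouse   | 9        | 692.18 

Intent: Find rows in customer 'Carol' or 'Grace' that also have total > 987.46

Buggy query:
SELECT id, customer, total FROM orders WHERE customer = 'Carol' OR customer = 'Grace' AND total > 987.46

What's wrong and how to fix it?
Bug: AND binds tighter than OR, so this parses as customer = 'Carol' OR (customer = 'Grace' AND total > 987.46)

Fix: Group the OR with parentheses (or use IN), then AND the threshold

Corrected query:
SELECT id, customer, total FROM orders WHERE (customer = 'Carol' OR customer = 'Grace') AND total > 987.46

Result:
id | customer | total  
---+----------+--------
1  | Grace    | 1656.44
2  | Carol    | 1347.14
4  | Carol    | 1447.46
6  | Carol    | 1193.24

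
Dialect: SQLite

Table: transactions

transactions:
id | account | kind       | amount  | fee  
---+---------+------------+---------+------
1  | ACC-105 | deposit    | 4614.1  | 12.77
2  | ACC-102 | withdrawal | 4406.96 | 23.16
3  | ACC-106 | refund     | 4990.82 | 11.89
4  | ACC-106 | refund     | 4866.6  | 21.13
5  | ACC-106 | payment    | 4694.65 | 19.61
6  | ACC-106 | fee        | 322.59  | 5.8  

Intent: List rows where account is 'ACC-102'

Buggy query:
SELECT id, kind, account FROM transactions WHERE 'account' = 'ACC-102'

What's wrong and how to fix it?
Bug: 'account' in single quotes is a string literal, not the column; the comparison is literal-vs-literal and never true

Fix: Remove the quotes around the column name (or use double quotes for an identifier)

Corrected query:
SELECT id, kind, account FROM transactions WHERE account = 'ACC-102'

Result:
id | kind       | account
---+------------+--------
2  | withdrawal | ACC-102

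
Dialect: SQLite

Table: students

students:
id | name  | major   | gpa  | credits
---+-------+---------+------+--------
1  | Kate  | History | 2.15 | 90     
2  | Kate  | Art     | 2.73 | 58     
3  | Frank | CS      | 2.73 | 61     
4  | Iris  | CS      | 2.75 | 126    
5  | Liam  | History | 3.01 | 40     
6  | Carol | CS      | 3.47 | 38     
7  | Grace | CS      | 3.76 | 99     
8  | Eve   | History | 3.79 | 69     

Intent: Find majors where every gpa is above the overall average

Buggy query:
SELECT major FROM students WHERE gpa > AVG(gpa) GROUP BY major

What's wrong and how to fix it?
Bug: WHERE evaluates per row before aggregation, so AVG() is unavailable

Fix: Use a subquery for AVG and a HAVING MIN(...) filter so the condition holds for every row in the group

Corrected query:
SELECT major FROM students GROUP BY major HAVING MIN(gpa) > (SELECT AVG(gpa) FROM students)

Result:
(no rows)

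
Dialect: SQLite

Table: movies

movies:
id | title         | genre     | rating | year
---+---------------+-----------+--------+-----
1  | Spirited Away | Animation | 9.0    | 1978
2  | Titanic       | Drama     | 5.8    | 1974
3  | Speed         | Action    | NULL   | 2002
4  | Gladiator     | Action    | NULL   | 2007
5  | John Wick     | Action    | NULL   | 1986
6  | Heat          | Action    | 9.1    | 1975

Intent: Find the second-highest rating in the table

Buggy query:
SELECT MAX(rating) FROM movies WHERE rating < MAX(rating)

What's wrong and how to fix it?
Bug: MAX(rating) on the right of the comparison is an aggregate-in-WHERE error

Fix: Compute the overall MAX in a subquery, then take MAX of rows below it

Corrected query:
SELECT MAX(rating) FROM movies WHERE rating < (SELECT MAX(rating) FROM movies)

Result:
MAX(rating)
-----------
9          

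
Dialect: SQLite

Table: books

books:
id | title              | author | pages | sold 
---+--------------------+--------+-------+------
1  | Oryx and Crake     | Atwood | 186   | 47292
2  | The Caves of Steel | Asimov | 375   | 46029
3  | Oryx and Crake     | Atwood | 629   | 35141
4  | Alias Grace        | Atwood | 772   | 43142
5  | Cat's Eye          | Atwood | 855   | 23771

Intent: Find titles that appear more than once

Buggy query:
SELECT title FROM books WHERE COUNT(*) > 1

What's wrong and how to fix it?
Bug: WHERE can't reference COUNT(*); aggregates are computed after WHERE

Fix: Group first, then use HAVING for the count condition

Corrected query:
SELECT title FROM books GROUP BY title HAVING COUNT(*) > 1

Result:
title         
--------------
Oryx and Crake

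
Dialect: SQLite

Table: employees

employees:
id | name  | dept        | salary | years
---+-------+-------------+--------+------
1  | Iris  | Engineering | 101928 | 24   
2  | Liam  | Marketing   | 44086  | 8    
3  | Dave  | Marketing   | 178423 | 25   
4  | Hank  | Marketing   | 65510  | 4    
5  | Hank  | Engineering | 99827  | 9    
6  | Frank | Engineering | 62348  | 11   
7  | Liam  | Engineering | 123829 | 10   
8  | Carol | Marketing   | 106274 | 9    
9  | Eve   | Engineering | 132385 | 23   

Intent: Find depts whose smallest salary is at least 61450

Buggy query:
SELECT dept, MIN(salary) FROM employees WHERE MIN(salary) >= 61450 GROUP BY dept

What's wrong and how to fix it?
Bug: Aggregates like MIN are computed per group after WHERE runs

Fix: Use HAVING for the per-group MIN condition

Corrected query:
SELECT dept, MIN(salary) FROM employees GROUP BY dept HAVING MIN(salary) >= 61450

Result:
dept        | MIN(salary)
------------+------------
Engineering | 62348      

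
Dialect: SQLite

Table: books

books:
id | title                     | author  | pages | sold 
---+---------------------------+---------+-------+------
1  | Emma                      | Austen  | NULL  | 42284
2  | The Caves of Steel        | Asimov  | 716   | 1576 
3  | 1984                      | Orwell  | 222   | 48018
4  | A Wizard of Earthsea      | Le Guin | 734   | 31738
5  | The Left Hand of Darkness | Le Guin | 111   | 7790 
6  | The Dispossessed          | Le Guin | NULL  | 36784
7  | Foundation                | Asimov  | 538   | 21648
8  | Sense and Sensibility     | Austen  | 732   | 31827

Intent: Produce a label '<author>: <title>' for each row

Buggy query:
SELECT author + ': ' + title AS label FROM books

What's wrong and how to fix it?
Bug: SQLite uses || for string concatenation; + coerces text to numbers (yielding 0)

Fix: Use the || operator for string concatenation

Corrected query:
SELECT author || ': ' || title AS label FROM books

Result:
label                             
----------------------------------
Austen: Emma                      
Asimov: The Caves of Steel        
Orwell: 1984                      
Le Guin: A Wizard of Earthsea     
Le Guin: The Left Hand of Darkness
Le Guin: The Dispossessed         
Asimov: Foundation                
Austen: Sense and Sensibility     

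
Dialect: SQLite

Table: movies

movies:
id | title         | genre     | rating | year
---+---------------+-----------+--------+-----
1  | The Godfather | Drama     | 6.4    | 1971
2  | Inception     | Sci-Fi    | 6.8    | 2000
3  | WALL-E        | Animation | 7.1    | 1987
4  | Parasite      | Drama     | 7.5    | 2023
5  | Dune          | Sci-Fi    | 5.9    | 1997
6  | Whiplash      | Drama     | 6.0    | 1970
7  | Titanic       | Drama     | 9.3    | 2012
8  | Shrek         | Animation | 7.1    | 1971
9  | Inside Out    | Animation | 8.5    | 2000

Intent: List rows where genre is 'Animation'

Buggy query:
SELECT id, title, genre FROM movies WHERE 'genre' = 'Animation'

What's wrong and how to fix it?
Bug: 'genre' in single quotes is a string literal, not the column; the comparison is literal-vs-literal and never true

Fix: Reference the column as genre without single quotes

Corrected query:
SELECT id, title, genre FROM movies WHERE genre = 'Animation'

Result:
id | title      | genre    
---+------------+----------
3  | WALL-E     | Animation
8  | Shrek      | Animation
9  | Inside Out | Animation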